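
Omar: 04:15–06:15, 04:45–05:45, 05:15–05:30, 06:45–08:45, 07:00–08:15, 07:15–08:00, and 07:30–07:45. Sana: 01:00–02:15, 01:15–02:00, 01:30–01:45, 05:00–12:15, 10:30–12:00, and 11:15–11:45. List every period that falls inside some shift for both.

Merge the first list: 04:15-06:15, 06:45-08:45.
Merge the second list: 01:00-02:15, 05:00-12:15.
04:15-06:15 ∩ B → 05:00-06:15.
06:45-08:45 ∩ B → 06:45-08:45.

05:00-06:15, 06:45-08:45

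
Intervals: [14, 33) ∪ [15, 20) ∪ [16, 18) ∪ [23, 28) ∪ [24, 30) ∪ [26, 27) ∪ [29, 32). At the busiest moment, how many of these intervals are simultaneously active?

Walk the sorted start/end points keeping a running depth.
The depth first hits 4 at 26.

4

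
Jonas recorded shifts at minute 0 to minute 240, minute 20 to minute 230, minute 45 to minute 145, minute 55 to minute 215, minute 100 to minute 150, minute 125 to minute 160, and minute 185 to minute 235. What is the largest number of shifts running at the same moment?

6

Sweep endpoints in order; track running count of active intervals.
Peak of 6 reached at minute 125.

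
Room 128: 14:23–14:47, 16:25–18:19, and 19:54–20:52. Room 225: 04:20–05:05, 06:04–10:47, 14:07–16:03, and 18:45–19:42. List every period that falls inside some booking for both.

14:23–14:47 meets the second set on 14:23–14:47.
16:25–18:19: no overlap with the second set.
19:54–20:52: no overlap with the second set.

14:23–14:47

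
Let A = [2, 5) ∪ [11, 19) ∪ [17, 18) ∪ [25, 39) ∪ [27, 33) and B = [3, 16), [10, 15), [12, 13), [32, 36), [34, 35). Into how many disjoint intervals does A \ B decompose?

4

First set merges to [2, 5), [11, 19), [25, 39).
Second set merges to [3, 16), [32, 36).
A \ B = [2, 3), [16, 19), [25, 32), [36, 39).
That is 4 disjoint pieces.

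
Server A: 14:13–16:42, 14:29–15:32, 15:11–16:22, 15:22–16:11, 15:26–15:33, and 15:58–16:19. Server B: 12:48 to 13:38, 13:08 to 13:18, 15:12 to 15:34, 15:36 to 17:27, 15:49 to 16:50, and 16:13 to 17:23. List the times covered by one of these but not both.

A, merged: 14:13–16:42.
B, merged: 12:48–13:38, 15:12–15:34, 15:36–17:27.
A \ B = 14:13–15:12, 15:34–15:36.
B \ A = 12:48–13:38, 16:42–17:27.
Union of the two gives the symmetric difference.

12:48–13:38, 14:13–15:12, 15:34–15:36, 16:42–17:27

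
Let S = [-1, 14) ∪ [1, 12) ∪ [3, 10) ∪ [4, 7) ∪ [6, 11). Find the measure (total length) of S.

Merged: [-1, 14).
Length: 15.

15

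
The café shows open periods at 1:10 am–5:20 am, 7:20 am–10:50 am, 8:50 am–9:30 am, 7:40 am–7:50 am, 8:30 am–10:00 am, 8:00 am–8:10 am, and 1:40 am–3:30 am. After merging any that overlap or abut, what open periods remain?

Sort by start: 1:10 am-5:20 am, 1:40 am-3:30 am, 7:20 am-10:50 am, 7:40 am-7:50 am, 8:00 am-8:10 am, 8:30 am-10:00 am, 8:50 am-9:30 am.
1:40 am-3:30 am overlaps/touches 1:10 am-5:20 am → extend to 1:10 am-5:20 am.
7:20 am-10:50 am is disjoint → start new block.
7:40 am-7:50 am overlaps/touches 7:20 am-10:50 am → extend to 7:20 am-10:50 am.
8:00 am-8:10 am overlaps/touches 7:20 am-10:50 am → extend to 7:20 am-10:50 am.
8:30 am-10:00 am overlaps/touches 7:20 am-10:50 am → extend to 7:20 am-10:50 am.
8:50 am-9:30 am overlaps/touches 7:20 am-10:50 am → extend to 7:20 am-10:50 am.

1:10 am-5:20 am, 7:20 am-10:50 am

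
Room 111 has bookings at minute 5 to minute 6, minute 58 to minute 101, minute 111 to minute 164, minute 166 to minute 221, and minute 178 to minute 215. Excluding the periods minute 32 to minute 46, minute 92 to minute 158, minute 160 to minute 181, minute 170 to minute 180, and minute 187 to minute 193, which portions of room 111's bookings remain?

Merge the first list: minute 5 to minute 6, minute 58 to minute 101, minute 111 to minute 164, minute 166 to minute 221.
Merge the second list: minute 32 to minute 46, minute 92 to minute 158, minute 160 to minute 181, minute 187 to minute 193.
minute 5 to minute 6: no B overlap → unchanged.
minute 58 to minute 101 minus B → minute 58 to minute 92.
minute 111 to minute 164 minus B → minute 158 to minute 160.
minute 166 to minute 221 minus B → minute 181 to minute 187, minute 193 to minute 221.

minute 5 to minute 6, minute 58 to minute 92, minute 158 to minute 160, minute 181 to minute 187, minute 193 to minute 221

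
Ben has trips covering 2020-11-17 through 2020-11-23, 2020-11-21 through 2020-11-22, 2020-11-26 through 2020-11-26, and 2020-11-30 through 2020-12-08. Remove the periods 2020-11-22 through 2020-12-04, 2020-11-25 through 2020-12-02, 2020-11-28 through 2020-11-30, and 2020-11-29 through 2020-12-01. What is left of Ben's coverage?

2020-11-17 through 2020-11-21, 2020-12-05 through 2020-12-08

Merge the first list: 2020-11-17 through 2020-11-23, 2020-11-26 through 2020-11-26, 2020-11-30 through 2020-12-08.
Merge the second list: 2020-11-22 through 2020-12-04.
2020-11-17 through 2020-11-23 minus B → 2020-11-17 through 2020-11-21.
2020-11-26 through 2020-11-26: fully covered by B → removed.
2020-11-30 through 2020-12-08 minus B → 2020-12-05 through 2020-12-08.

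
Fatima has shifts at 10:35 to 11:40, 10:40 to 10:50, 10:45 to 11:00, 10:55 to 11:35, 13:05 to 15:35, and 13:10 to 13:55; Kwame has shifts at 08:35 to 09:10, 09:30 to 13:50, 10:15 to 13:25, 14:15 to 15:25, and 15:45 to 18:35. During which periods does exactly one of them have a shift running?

Merge the first list: 10:35–11:40, 13:05–15:35.
Merge the second list: 08:35–09:10, 09:30–13:50, 14:15–15:25, 15:45–18:35.
Only in the first: 13:50–14:15, 15:25–15:35.
Only in the second: 08:35–09:10, 09:30–10:35, 11:40–13:05, 15:45–18:35.
Together these are the periods covered by exactly one.

08:35–09:10, 09:30–10:35, 11:40–13:05, 13:50–14:15, 15:25–15:35, 15:45–18:35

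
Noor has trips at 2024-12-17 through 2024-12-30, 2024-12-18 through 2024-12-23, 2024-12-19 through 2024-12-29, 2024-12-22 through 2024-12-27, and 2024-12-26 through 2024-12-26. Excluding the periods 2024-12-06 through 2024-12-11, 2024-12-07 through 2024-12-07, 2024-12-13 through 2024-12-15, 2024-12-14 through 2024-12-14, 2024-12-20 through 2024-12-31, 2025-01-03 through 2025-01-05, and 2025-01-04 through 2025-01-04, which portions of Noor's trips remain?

2024-12-17 through 2024-12-19

A, merged: 2024-12-17 through 2024-12-30.
B, merged: 2024-12-06 through 2024-12-11, 2024-12-13 through 2024-12-15, 2024-12-20 through 2024-12-31, 2025-01-03 through 2025-01-05.
2024-12-17 through 2024-12-30 \ B = 2024-12-17 through 2024-12-19.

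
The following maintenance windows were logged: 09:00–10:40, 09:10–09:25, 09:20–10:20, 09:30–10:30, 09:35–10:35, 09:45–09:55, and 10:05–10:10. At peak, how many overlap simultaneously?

5

Walk the sorted start/end points keeping a running depth.
The depth first hits 5 at 09:45.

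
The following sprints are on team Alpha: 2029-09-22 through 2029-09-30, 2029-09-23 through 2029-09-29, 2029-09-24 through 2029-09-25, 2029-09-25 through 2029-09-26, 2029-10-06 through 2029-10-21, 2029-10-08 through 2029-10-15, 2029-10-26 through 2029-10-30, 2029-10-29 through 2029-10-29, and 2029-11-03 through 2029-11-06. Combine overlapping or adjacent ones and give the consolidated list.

2029-09-23 through 2029-09-29 overlaps/touches 2029-09-22 through 2029-09-30 → extend to 2029-09-22 through 2029-09-30.
2029-09-24 through 2029-09-25 overlaps/touches 2029-09-22 through 2029-09-30 → extend to 2029-09-22 through 2029-09-30.
2029-09-25 through 2029-09-26 overlaps/touches 2029-09-22 through 2029-09-30 → extend to 2029-09-22 through 2029-09-30.
2029-10-06 through 2029-10-21 is disjoint → start new block.
2029-10-08 through 2029-10-15 overlaps/touches 2029-10-06 through 2029-10-21 → extend to 2029-10-06 through 2029-10-21.
2029-10-26 through 2029-10-30 is disjoint → start new block.
2029-10-29 through 2029-10-29 overlaps/touches 2029-10-26 through 2029-10-30 → extend to 2029-10-26 through 2029-10-30.
2029-11-03 through 2029-11-06 is disjoint → start new block.

2029-09-22 through 2029-09-30, 2029-10-06 through 2029-10-21, 2029-10-26 through 2029-10-30, 2029-11-03 through 2029-11-06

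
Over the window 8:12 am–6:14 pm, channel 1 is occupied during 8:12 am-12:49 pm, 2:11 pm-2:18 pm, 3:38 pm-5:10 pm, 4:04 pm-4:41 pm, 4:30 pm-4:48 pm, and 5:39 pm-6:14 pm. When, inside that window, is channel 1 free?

12:49 pm–2:11 pm, 2:18 pm–3:38 pm, 5:10 pm–5:39 pm

After merging, the occupied span is 8:12 am–12:49 pm, 2:11 pm–2:18 pm, 3:38 pm–5:10 pm, 5:39 pm–6:14 pm.
Gaps within 8:12 am–6:14 pm: 12:49 pm–2:11 pm, 2:18 pm–3:38 pm, 5:10 pm–5:39 pm.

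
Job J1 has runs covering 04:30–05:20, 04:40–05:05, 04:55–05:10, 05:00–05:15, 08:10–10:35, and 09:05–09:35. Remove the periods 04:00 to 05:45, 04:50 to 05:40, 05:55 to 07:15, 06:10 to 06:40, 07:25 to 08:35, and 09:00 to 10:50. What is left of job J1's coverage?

08:35–09:00

Merge the first list: 04:30–05:20, 08:10–10:35.
Merge the second list: 04:00–05:45, 05:55–07:15, 07:25–08:35, 09:00–10:50.
04:30–05:20 lies entirely inside B → drops out.
08:10–10:35 with B removed leaves 08:35–09:00.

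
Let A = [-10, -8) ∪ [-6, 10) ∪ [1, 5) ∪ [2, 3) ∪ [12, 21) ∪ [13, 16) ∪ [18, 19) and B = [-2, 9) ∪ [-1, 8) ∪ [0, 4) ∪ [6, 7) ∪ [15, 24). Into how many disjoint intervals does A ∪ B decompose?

First set merges to [-10, -8), [-6, 10), [12, 21).
Second set merges to [-2, 9), [15, 24).
A ∪ B = [-10, -8), [-6, 10), [12, 24).
That is 3 disjoint pieces.

3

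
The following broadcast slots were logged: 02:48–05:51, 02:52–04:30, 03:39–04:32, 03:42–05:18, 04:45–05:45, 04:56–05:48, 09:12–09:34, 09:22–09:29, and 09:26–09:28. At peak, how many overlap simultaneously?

4

At 03:42, 4 of the intervals are simultaneously active.
No point has more.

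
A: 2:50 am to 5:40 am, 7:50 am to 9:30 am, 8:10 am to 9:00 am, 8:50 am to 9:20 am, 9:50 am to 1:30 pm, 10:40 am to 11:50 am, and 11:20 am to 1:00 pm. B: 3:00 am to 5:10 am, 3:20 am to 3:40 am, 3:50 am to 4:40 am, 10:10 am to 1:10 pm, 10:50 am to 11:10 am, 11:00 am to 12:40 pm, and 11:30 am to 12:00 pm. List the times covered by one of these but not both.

2:50 am–3:00 am, 5:10 am–5:40 am, 7:50 am–9:30 am, 9:50 am–10:10 am, 1:10 pm–1:30 pm

First set merges to 2:50 am–5:40 am, 7:50 am–9:30 am, 9:50 am–1:30 pm.
Second set merges to 3:00 am–5:10 am, 10:10 am–1:10 pm.
A \ B = 2:50 am–3:00 am, 5:10 am–5:40 am, 7:50 am–9:30 am, 9:50 am–10:10 am, 1:10 pm–1:30 pm.
B \ A = none.
Union of the two gives the symmetric difference.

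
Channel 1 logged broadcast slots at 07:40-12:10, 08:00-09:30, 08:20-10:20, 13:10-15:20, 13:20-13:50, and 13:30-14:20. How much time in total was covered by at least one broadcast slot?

6 h 40 min

Merged: 07:40–12:10, 13:10–15:20.
Lengths: 4 h 30 min + 2 h 10 min = 6 h 40 min.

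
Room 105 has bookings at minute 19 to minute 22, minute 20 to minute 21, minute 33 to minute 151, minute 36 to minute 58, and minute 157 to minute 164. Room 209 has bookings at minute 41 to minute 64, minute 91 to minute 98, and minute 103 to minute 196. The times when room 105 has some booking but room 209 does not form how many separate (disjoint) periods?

Merge the first list: minute 19 to minute 22, minute 33 to minute 151, minute 157 to minute 164.
A \ B = minute 19 to minute 22, minute 33 to minute 41, minute 64 to minute 91, minute 98 to minute 103.
That is 4 disjoint pieces.

4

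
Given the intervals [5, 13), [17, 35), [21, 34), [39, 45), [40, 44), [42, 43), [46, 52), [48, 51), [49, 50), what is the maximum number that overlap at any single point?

At 42, 3 of the intervals are simultaneously active.
No point has more.

3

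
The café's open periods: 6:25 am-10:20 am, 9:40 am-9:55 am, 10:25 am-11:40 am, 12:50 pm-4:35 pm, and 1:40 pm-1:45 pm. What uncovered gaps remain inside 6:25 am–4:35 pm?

After merging, the occupied span is 6:25 am-10:20 am, 10:25 am-11:40 am, 12:50 pm-4:35 pm.
Uncovered inside 6:25 am-4:35 pm: 10:20 am-10:25 am, 11:40 am-12:50 pm.

10:20 am-10:25 am, 11:40 am-12:50 pm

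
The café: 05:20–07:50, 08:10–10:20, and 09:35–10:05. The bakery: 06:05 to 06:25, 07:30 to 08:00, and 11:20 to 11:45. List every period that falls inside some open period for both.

06:05-06:25, 07:30-07:50

First set merges to 05:20-07:50, 08:10-10:20.
05:20-07:50 ∩ B → 06:05-06:25, 07:30-07:50.
08:10-10:20 meets no B interval.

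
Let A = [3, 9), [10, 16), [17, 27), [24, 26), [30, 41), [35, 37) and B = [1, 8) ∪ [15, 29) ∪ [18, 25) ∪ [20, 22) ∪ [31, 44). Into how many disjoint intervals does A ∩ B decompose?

4

Merge the first list: [3, 9), [10, 16), [17, 27), [30, 41).
Merge the second list: [1, 8), [15, 29), [31, 44).
A ∩ B = [3, 8), [15, 16), [17, 27), [31, 41).
That is 4 disjoint pieces.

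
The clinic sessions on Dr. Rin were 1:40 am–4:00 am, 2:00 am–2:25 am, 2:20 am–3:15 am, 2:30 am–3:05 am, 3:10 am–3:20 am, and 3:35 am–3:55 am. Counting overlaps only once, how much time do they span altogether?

2 h 20 min

Merged: 1:40 am–4:00 am.
Length: 2 h 20 min.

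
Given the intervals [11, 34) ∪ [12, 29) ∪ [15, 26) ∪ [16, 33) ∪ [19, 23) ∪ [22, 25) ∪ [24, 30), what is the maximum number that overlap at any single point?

6

Sweep endpoints in order; track running count of active intervals.
Peak of 6 reached at 22.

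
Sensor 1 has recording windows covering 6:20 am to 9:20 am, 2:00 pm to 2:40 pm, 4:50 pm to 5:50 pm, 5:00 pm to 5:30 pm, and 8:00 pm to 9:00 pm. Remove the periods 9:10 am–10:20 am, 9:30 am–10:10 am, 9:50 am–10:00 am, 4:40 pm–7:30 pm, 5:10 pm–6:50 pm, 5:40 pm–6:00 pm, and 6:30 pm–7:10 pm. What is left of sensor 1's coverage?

6:20 am–9:10 am, 2:00 pm–2:40 pm, 8:00 pm–9:00 pm

Merge the first list: 6:20 am–9:20 am, 2:00 pm–2:40 pm, 4:50 pm–5:50 pm, 8:00 pm–9:00 pm.
Merge the second list: 9:10 am–10:20 am, 4:40 pm–7:30 pm.
6:20 am–9:20 am minus B → 6:20 am–9:10 am.
2:00 pm–2:40 pm: no B overlap → unchanged.
4:50 pm–5:50 pm: fully covered by B → removed.
8:00 pm–9:00 pm: no B overlap → unchanged.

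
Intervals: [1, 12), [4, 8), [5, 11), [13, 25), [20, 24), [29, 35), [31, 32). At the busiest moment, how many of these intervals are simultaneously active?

Sweep endpoints in order; track running count of active intervals.
Peak of 3 reached at 5.

3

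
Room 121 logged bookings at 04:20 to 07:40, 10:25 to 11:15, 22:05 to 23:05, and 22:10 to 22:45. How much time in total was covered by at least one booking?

Merged: 04:20–07:40, 10:25–11:15, 22:05–23:05.
Lengths: 3 h 20 min + 50 min + 1 h = 5 h 10 min.

5 h 10 min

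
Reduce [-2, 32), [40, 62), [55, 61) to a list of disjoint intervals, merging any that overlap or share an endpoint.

[40, 62) is disjoint → start new block.
[55, 61) overlaps/touches [40, 62) → extend to [40, 62).

[-2, 32) ∪ [40, 62)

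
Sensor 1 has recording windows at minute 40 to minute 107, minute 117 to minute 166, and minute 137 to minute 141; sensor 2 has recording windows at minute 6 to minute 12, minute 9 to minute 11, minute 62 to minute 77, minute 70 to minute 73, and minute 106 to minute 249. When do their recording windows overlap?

First set merges to minute 40 to minute 107, minute 117 to minute 166.
Second set merges to minute 6 to minute 12, minute 62 to minute 77, minute 106 to minute 249.
minute 40 to minute 107 ∩ B → minute 62 to minute 77, minute 106 to minute 107.
minute 117 to minute 166 ∩ B → minute 117 to minute 166.

minute 62 to minute 77, minute 106 to minute 107, minute 117 to minute 166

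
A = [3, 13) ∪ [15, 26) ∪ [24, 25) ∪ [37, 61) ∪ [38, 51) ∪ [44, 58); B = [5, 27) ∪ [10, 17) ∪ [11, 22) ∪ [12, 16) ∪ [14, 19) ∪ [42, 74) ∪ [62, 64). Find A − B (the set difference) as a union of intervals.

First set merges to [3, 13), [15, 26), [37, 61).
Second set merges to [5, 27), [42, 74).
[3, 13) minus B → [3, 5).
[15, 26): fully covered by B → removed.
[37, 61) minus B → [37, 42).

[3, 5) ∪ [37, 42)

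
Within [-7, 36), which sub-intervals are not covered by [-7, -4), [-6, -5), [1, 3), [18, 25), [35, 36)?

[-4, 1) ∪ [3, 18) ∪ [25, 35)

The merged coverage is [-7, -4), [1, 3), [18, 25), [35, 36).
Uncovered inside [-7, 36): [-4, 1), [3, 18), [25, 35).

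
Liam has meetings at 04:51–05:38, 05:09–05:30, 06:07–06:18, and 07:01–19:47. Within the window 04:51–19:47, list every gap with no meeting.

05:38-06:07, 06:18-07:01

Covered (merged): 04:51-05:38, 06:07-06:18, 07:01-19:47.
Complement within 04:51-19:47: 05:38-06:07, 06:18-07:01.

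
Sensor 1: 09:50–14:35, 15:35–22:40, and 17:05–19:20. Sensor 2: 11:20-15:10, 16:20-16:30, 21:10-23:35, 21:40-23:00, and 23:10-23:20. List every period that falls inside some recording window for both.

11:20-14:35, 16:20-16:30, 21:10-22:40

Merge the first list: 09:50-14:35, 15:35-22:40.
Merge the second list: 11:20-15:10, 16:20-16:30, 21:10-23:35.
09:50-14:35 overlaps B on 11:20-14:35.
15:35-22:40 overlaps B on 16:20-16:30, 21:10-22:40.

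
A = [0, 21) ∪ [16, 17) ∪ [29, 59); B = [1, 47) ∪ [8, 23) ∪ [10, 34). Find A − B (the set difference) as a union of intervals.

Merge the first list: [0, 21), [29, 59).
Merge the second list: [1, 47).
[0, 21) \ B = [0, 1).
[29, 59) \ B = [47, 59).

[0, 1) ∪ [47, 59)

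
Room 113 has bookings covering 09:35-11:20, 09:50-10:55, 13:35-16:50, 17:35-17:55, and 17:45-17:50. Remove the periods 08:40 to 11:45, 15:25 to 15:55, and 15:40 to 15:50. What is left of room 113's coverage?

13:35-15:25, 15:55-16:50, 17:35-17:55

A, merged: 09:35-11:20, 13:35-16:50, 17:35-17:55.
B, merged: 08:40-11:45, 15:25-15:55.
09:35-11:20 lies entirely inside B → drops out.
13:35-16:50 with B removed leaves 13:35-15:25, 15:55-16:50.
17:35-17:55 is untouched.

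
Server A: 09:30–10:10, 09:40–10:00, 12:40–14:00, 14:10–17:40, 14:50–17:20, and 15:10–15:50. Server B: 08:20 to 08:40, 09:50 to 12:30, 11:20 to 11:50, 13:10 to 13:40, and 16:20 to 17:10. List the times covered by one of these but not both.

A, merged: 09:30–10:10, 12:40–14:00, 14:10–17:40.
B, merged: 08:20–08:40, 09:50–12:30, 13:10–13:40, 16:20–17:10.
Only in the first: 09:30–09:50, 12:40–13:10, 13:40–14:00, 14:10–16:20, 17:10–17:40.
Only in the second: 08:20–08:40, 10:10–12:30.
Together these are the periods covered by exactly one.

08:20–08:40, 09:30–09:50, 10:10–12:30, 12:40–13:10, 13:40–14:00, 14:10–16:20, 17:10–17:40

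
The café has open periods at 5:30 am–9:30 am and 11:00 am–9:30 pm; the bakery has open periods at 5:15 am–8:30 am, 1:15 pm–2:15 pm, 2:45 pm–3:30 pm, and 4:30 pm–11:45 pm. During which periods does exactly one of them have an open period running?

5:15 am–5:30 am, 8:30 am–9:30 am, 11:00 am–1:15 pm, 2:15 pm–2:45 pm, 3:30 pm–4:30 pm, 9:30 pm–11:45 pm

Only in the first: 8:30 am–9:30 am, 11:00 am–1:15 pm, 2:15 pm–2:45 pm, 3:30 pm–4:30 pm.
Only in the second: 5:15 am–5:30 am, 9:30 pm–11:45 pm.
Together these are the periods covered by exactly one.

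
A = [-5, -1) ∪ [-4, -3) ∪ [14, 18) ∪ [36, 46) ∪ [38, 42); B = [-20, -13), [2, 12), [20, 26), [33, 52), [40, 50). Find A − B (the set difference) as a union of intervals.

First set merges to [-5, -1), [14, 18), [36, 46).
Second set merges to [-20, -13), [2, 12), [20, 26), [33, 52).
[-5, -1): nothing removed.
[14, 18): nothing removed.
[36, 46): entirely removed.

[-5, -1) ∪ [14, 18)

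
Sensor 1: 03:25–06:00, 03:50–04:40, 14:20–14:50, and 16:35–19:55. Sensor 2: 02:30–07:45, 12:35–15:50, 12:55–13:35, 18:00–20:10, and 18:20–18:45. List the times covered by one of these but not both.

First set merges to 03:25–06:00, 14:20–14:50, 16:35–19:55.
Second set merges to 02:30–07:45, 12:35–15:50, 18:00–20:10.
A \ B = 16:35–18:00.
B \ A = 02:30–03:25, 06:00–07:45, 12:35–14:20, 14:50–15:50, 19:55–20:10.
Union of the two gives the symmetric difference.

02:30–03:25, 06:00–07:45, 12:35–14:20, 14:50–15:50, 16:35–18:00, 19:55–20:10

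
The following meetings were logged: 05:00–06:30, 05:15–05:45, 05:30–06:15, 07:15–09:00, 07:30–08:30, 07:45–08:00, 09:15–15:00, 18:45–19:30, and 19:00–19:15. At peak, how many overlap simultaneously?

3

Walk the sorted start/end points keeping a running depth.
The depth first hits 3 at 05:30.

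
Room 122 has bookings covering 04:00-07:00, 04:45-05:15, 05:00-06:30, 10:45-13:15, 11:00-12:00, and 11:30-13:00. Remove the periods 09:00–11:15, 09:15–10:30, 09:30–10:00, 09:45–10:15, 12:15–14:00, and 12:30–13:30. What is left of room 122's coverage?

04:00–07:00, 11:15–12:15

First set merges to 04:00–07:00, 10:45–13:15.
Second set merges to 09:00–11:15, 12:15–14:00.
04:00–07:00 is untouched.
10:45–13:15 with B removed leaves 11:15–12:15.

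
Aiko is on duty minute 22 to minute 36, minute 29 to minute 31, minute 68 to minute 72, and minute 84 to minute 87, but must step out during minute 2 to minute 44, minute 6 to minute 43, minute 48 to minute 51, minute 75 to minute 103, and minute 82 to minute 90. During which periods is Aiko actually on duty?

Merge the first list: minute 22 to minute 36, minute 68 to minute 72, minute 84 to minute 87.
Merge the second list: minute 2 to minute 44, minute 48 to minute 51, minute 75 to minute 103.
minute 22 to minute 36: entirely removed.
minute 68 to minute 72: nothing removed.
minute 84 to minute 87: entirely removed.

minute 68 to minute 72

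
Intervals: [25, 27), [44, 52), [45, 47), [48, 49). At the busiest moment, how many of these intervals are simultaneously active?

2

Walk the sorted start/end points keeping a running depth.
The depth first hits 2 at 45.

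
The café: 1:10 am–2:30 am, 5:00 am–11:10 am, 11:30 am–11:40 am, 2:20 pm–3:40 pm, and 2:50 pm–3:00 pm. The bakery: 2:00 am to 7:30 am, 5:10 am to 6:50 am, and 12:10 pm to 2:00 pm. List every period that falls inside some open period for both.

First set merges to 1:10 am–2:30 am, 5:00 am–11:10 am, 11:30 am–11:40 am, 2:20 pm–3:40 pm.
Second set merges to 2:00 am–7:30 am, 12:10 pm–2:00 pm.
1:10 am–2:30 am ∩ B → 2:00 am–2:30 am.
5:00 am–11:10 am ∩ B → 5:00 am–7:30 am.
11:30 am–11:40 am meets no B interval.
2:20 pm–3:40 pm meets no B interval.

2:00 am–2:30 am, 5:00 am–7:30 am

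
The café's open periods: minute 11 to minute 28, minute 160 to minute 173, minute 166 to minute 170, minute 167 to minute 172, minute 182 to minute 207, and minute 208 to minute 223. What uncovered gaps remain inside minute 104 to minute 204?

minute 104 to minute 160, minute 173 to minute 182

Covered (merged): minute 11 to minute 28, minute 160 to minute 173, minute 182 to minute 207, minute 208 to minute 223.
Uncovered inside minute 104 to minute 204: minute 104 to minute 160, minute 173 to minute 182.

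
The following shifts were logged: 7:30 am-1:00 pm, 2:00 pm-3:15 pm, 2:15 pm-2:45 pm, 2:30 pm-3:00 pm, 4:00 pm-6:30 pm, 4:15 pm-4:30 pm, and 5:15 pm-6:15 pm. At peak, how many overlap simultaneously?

3

Walk the sorted start/end points keeping a running depth.
The depth first hits 3 at 2:30 pm.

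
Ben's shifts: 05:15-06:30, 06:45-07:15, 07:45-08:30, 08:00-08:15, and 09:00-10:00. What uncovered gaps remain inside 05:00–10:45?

Covered (merged): 05:15–06:30, 06:45–07:15, 07:45–08:30, 09:00–10:00.
Complement within 05:00–10:45: 05:00–05:15, 06:30–06:45, 07:15–07:45, 08:30–09:00, 10:00–10:45.

05:00–05:15, 06:30–06:45, 07:15–07:45, 08:30–09:00, 10:00–10:45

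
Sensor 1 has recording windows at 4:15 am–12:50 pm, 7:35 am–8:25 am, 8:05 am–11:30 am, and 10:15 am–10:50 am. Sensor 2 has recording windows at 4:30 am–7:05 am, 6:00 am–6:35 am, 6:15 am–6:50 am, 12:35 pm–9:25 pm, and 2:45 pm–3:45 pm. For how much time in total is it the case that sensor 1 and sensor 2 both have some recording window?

2 h 50 min

First set merges to 4:15 am–12:50 pm.
Second set merges to 4:30 am–7:05 am, 12:35 pm–9:25 pm.
A ∩ B = 4:30 am–7:05 am, 12:35 pm–12:50 pm.
Total: 2 h 35 min + 15 min = 2 h 50 min.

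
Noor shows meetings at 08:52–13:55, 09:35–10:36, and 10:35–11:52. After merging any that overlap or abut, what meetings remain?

09:35–10:36 overlaps/touches 08:52–13:55 → extend to 08:52–13:55.
10:35–11:52 overlaps/touches 08:52–13:55 → extend to 08:52–13:55.

08:52–13:55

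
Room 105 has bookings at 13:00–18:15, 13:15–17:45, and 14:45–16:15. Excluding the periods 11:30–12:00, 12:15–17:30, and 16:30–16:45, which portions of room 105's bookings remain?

17:30–18:15

A, merged: 13:00–18:15.
B, merged: 11:30–12:00, 12:15–17:30.
13:00–18:15 minus B → 17:30–18:15.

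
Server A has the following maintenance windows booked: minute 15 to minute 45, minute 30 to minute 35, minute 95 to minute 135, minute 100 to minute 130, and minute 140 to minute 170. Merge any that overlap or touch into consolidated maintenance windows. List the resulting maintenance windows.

minute 30 to minute 35 overlaps/touches minute 15 to minute 45 → extend to minute 15 to minute 45.
minute 95 to minute 135 is disjoint → start new block.
minute 100 to minute 130 overlaps/touches minute 95 to minute 135 → extend to minute 95 to minute 135.
minute 140 to minute 170 is disjoint → start new block.

minute 15 to minute 45, minute 95 to minute 135, minute 140 to minute 170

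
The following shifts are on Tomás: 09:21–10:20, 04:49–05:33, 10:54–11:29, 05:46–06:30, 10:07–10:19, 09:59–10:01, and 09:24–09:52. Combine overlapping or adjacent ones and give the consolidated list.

04:49–05:33, 05:46–06:30, 09:21–10:20, 10:54–11:29

Sort by start: 04:49–05:33, 05:46–06:30, 09:21–10:20, 09:24–09:52, 09:59–10:01, 10:07–10:19, 10:54–11:29.
05:46–06:30 is disjoint → start new block.
09:21–10:20 is disjoint → start new block.
09:24–09:52 overlaps/touches 09:21–10:20 → extend to 09:21–10:20.
09:59–10:01 overlaps/touches 09:21–10:20 → extend to 09:21–10:20.
10:07–10:19 overlaps/touches 09:21–10:20 → extend to 09:21–10:20.
10:54–11:29 is disjoint → start new block.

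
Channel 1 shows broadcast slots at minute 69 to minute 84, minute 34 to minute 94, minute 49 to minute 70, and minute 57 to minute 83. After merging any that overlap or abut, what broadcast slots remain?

Sort by start: minute 34 to minute 94, minute 49 to minute 70, minute 57 to minute 83, minute 69 to minute 84.
minute 49 to minute 70 overlaps/touches minute 34 to minute 94 → extend to minute 34 to minute 94.
minute 57 to minute 83 overlaps/touches minute 34 to minute 94 → extend to minute 34 to minute 94.
minute 69 to minute 84 overlaps/touches minute 34 to minute 94 → extend to minute 34 to minute 94.

minute 34 to minute 94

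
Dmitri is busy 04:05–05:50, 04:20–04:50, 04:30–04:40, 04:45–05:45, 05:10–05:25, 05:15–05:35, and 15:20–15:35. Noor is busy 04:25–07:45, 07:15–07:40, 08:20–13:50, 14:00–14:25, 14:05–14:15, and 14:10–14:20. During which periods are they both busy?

Merge the first list: 04:05–05:50, 15:20–15:35.
Merge the second list: 04:25–07:45, 08:20–13:50, 14:00–14:25.
04:05–05:50 ∩ B → 04:25–05:50.
15:20–15:35 meets no B interval.

04:25–05:50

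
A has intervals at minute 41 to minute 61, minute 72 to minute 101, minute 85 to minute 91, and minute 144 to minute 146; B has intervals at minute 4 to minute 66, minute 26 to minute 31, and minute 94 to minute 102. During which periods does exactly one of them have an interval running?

First set merges to minute 41 to minute 61, minute 72 to minute 101, minute 144 to minute 146.
Second set merges to minute 4 to minute 66, minute 94 to minute 102.
Only in the first: minute 72 to minute 94, minute 144 to minute 146.
Only in the second: minute 4 to minute 41, minute 61 to minute 66, minute 101 to minute 102.
Together these are the periods covered by exactly one.

minute 4 to minute 41, minute 61 to minute 66, minute 72 to minute 94, minute 101 to minute 102, minute 144 to minute 146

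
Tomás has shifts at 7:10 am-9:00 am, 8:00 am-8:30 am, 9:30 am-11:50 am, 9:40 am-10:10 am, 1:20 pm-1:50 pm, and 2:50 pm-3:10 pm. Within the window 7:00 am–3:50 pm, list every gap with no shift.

7:00 am–7:10 am, 9:00 am–9:30 am, 11:50 am–1:20 pm, 1:50 pm–2:50 pm, 3:10 pm–3:50 pm

Covered (merged): 7:10 am–9:00 am, 9:30 am–11:50 am, 1:20 pm–1:50 pm, 2:50 pm–3:10 pm.
Complement within 7:00 am–3:50 pm: 7:00 am–7:10 am, 9:00 am–9:30 am, 11:50 am–1:20 pm, 1:50 pm–2:50 pm, 3:10 pm–3:50 pm.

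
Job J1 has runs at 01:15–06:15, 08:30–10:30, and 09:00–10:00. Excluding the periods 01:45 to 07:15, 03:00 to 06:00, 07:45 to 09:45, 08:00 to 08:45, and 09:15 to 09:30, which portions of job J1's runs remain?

Merge the first list: 01:15–06:15, 08:30–10:30.
Merge the second list: 01:45–07:15, 07:45–09:45.
01:15–06:15 minus B → 01:15–01:45.
08:30–10:30 minus B → 09:45–10:30.

01:15–01:45, 09:45–10:30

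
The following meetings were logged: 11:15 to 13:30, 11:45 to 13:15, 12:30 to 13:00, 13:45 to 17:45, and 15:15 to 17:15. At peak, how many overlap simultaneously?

Walk the sorted start/end points keeping a running depth.
The depth first hits 3 at 12:30.

3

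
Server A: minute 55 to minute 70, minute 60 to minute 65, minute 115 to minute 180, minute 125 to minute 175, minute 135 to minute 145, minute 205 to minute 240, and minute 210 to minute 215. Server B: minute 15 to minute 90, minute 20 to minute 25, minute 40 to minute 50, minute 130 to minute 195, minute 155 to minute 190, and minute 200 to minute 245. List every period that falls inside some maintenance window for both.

minute 55 to minute 70, minute 130 to minute 180, minute 205 to minute 240

Merge the first list: minute 55 to minute 70, minute 115 to minute 180, minute 205 to minute 240.
Merge the second list: minute 15 to minute 90, minute 130 to minute 195, minute 200 to minute 245.
minute 55 to minute 70 overlaps B on minute 55 to minute 70.
minute 115 to minute 180 overlaps B on minute 130 to minute 180.
minute 205 to minute 240 overlaps B on minute 205 to minute 240.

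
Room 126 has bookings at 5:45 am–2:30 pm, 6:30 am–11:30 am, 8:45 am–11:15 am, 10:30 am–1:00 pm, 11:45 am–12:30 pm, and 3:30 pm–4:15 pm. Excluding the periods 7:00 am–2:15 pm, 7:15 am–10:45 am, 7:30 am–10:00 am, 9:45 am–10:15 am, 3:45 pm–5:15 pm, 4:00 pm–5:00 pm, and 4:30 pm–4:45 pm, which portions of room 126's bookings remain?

Merge the first list: 5:45 am-2:30 pm, 3:30 pm-4:15 pm.
Merge the second list: 7:00 am-2:15 pm, 3:45 pm-5:15 pm.
5:45 am-2:30 pm with B removed leaves 5:45 am-7:00 am, 2:15 pm-2:30 pm.
3:30 pm-4:15 pm with B removed leaves 3:30 pm-3:45 pm.

5:45 am-7:00 am, 2:15 pm-2:30 pm, 3:30 pm-3:45 pm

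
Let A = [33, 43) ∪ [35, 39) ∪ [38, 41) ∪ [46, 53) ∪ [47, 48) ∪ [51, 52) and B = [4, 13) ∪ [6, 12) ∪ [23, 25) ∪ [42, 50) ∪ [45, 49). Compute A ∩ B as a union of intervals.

Merge the first list: [33, 43), [46, 53).
Merge the second list: [4, 13), [23, 25), [42, 50).
[33, 43) meets the second set on [42, 43).
[46, 53) meets the second set on [46, 50).

[42, 43) ∪ [46, 50)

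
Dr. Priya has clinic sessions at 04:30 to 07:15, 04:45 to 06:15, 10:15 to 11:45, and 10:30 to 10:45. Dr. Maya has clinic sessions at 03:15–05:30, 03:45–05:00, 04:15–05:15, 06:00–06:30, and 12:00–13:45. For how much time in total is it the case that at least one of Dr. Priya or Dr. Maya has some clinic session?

7 h 15 min

A, merged: 04:30–07:15, 10:15–11:45.
B, merged: 03:15–05:30, 06:00–06:30, 12:00–13:45.
A ∪ B = 03:15–07:15, 10:15–11:45, 12:00–13:45.
Total: 4 h + 1 h 30 min + 1 h 45 min = 7 h 15 min.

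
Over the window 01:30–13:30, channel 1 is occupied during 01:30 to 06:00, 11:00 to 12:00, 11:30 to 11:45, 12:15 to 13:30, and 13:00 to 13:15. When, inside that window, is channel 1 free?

06:00-11:00, 12:00-12:15

Covered (merged): 01:30-06:00, 11:00-12:00, 12:15-13:30.
Complement within 01:30-13:30: 06:00-11:00, 12:00-12:15.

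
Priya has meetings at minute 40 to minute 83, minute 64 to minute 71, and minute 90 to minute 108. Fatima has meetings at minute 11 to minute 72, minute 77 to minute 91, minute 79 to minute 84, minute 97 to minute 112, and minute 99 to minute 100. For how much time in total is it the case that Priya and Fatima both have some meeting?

50 minutes

First set merges to minute 40 to minute 83, minute 90 to minute 108.
Second set merges to minute 11 to minute 72, minute 77 to minute 91, minute 97 to minute 112.
A ∩ B = minute 40 to minute 72, minute 77 to minute 83, minute 90 to minute 91, minute 97 to minute 108.
Total: 32 minutes + 6 minutes + 1 minute + 11 minutes = 50 minutes.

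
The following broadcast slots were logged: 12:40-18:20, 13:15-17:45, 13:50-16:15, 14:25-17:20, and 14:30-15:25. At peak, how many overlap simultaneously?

5

Walk the sorted start/end points keeping a running depth.
The depth first hits 5 at 14:30.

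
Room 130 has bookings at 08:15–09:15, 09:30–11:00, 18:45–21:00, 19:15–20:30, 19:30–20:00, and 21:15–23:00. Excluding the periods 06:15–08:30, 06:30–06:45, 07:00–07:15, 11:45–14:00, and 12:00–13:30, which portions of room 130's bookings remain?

A, merged: 08:15–09:15, 09:30–11:00, 18:45–21:00, 21:15–23:00.
B, merged: 06:15–08:30, 11:45–14:00.
08:15–09:15 \ B = 08:30–09:15.
09:30–11:00: nothing removed.
18:45–21:00: nothing removed.
21:15–23:00: nothing removed.

08:30–09:15, 09:30–11:00, 18:45–21:00, 21:15–23:00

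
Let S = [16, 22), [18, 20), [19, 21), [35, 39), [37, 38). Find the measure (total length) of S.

Merged: [16, 22), [35, 39).
Lengths: 6 + 4 = 10.

10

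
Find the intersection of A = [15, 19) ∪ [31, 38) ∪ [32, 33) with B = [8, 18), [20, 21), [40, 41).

First set merges to [15, 19), [31, 38).
[15, 19) overlaps B on [15, 18).
[31, 38) falls entirely outside B.

[15, 18)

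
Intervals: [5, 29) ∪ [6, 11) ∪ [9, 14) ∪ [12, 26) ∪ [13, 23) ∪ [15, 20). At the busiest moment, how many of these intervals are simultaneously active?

Walk the sorted start/end points keeping a running depth.
The depth first hits 4 at 13.

4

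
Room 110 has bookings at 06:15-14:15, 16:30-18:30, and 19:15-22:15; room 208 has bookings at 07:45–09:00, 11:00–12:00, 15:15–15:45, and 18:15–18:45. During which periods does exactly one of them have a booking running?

06:15–07:45, 09:00–11:00, 12:00–14:15, 15:15–15:45, 16:30–18:15, 18:30–18:45, 19:15–22:15

A \ B = 06:15–07:45, 09:00–11:00, 12:00–14:15, 16:30–18:15, 19:15–22:15.
B \ A = 15:15–15:45, 18:30–18:45.
Union of the two gives the symmetric difference.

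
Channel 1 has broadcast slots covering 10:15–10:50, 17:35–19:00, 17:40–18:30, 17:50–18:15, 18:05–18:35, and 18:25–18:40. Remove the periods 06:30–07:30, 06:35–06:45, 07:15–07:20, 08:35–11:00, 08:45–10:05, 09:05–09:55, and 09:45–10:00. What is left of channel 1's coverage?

17:35–19:00

Merge the first list: 10:15–10:50, 17:35–19:00.
Merge the second list: 06:30–07:30, 08:35–11:00.
10:15–10:50: entirely removed.
17:35–19:00: nothing removed.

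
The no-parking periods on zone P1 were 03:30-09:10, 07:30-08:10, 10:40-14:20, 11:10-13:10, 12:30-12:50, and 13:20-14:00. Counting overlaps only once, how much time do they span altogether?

Merged: 03:30-09:10, 10:40-14:20.
Lengths: 5 h 40 min + 3 h 40 min = 9 h 20 min.

9 h 20 min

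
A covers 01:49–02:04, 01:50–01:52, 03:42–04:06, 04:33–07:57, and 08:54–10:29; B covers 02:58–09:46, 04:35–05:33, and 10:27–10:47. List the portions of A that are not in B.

A, merged: 01:49–02:04, 03:42–04:06, 04:33–07:57, 08:54–10:29.
B, merged: 02:58–09:46, 10:27–10:47.
01:49–02:04: nothing removed.
03:42–04:06: entirely removed.
04:33–07:57: entirely removed.
08:54–10:29 \ B = 09:46–10:27.

01:49–02:04, 09:46–10:27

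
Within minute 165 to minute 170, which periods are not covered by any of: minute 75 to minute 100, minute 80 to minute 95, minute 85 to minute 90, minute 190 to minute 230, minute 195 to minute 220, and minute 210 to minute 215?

Covered (merged): minute 75 to minute 100, minute 190 to minute 230.
Complement within minute 165 to minute 170: minute 165 to minute 170.

minute 165 to minute 170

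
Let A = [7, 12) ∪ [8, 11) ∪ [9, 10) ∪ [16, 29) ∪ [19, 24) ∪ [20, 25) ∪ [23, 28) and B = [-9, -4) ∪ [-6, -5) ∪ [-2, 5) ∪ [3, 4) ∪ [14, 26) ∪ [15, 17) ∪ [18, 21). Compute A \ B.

A, merged: [7, 12), [16, 29).
B, merged: [-9, -4), [-2, 5), [14, 26).
[7, 12): nothing removed.
[16, 29) \ B = [26, 29).

[7, 12) ∪ [26, 29)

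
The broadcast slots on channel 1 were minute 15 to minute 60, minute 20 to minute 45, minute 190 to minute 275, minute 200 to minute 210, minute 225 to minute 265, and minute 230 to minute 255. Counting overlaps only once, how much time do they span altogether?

Merged: minute 15 to minute 60, minute 190 to minute 275.
Lengths: 45 minutes + 85 minutes = 130 minutes.

130 minutes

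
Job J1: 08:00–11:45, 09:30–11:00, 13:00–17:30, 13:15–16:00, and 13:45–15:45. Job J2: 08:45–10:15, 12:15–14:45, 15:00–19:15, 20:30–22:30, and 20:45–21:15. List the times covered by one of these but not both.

08:00–08:45, 10:15–11:45, 12:15–13:00, 14:45–15:00, 17:30–19:15, 20:30–22:30

A, merged: 08:00–11:45, 13:00–17:30.
B, merged: 08:45–10:15, 12:15–14:45, 15:00–19:15, 20:30–22:30.
A but not B: 08:00–08:45, 10:15–11:45, 14:45–15:00.
B but not A: 12:15–13:00, 17:30–19:15, 20:30–22:30.
Combining gives A △ B.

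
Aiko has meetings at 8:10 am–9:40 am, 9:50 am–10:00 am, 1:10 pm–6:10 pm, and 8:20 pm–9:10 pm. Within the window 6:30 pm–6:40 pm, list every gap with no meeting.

6:30 pm-6:40 pm

The merged coverage is 8:10 am-9:40 am, 9:50 am-10:00 am, 1:10 pm-6:10 pm, 8:20 pm-9:10 pm.
Gaps within 6:30 pm-6:40 pm: 6:30 pm-6:40 pm.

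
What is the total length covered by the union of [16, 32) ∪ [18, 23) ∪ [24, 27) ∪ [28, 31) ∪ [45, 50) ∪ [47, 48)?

21

Merged: [16, 32), [45, 50).
Lengths: 16 + 5 = 21.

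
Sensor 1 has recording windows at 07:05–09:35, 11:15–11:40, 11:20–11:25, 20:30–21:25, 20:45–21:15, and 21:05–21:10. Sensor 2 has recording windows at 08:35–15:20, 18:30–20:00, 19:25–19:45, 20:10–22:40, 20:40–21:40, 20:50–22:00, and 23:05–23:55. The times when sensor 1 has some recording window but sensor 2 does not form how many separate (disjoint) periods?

1

Merge the first list: 07:05-09:35, 11:15-11:40, 20:30-21:25.
Merge the second list: 08:35-15:20, 18:30-20:00, 20:10-22:40, 23:05-23:55.
A \ B = 07:05-08:35.
That is 1 disjoint piece.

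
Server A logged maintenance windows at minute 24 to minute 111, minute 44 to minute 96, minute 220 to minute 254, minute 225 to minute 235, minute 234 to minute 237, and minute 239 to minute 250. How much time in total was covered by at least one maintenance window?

Merged: minute 24 to minute 111, minute 220 to minute 254.
Lengths: 87 minutes + 34 minutes = 121 minutes.

121 minutes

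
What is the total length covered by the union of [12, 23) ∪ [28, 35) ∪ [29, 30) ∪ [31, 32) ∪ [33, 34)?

18

Merged: [12, 23), [28, 35).
Lengths: 11 + 7 = 18.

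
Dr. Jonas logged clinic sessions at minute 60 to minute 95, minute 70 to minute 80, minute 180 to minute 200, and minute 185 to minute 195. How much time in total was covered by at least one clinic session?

Merged: minute 60 to minute 95, minute 180 to minute 200.
Lengths: 35 minutes + 20 minutes = 55 minutes.

55 minutes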